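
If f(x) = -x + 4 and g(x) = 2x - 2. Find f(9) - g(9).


-21


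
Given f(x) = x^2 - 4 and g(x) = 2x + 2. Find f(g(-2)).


g(-2) = -2
f(-2) = 1*(-2)^2 - 4 = 0

0


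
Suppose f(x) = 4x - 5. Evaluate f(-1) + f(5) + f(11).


f(-1) = -9
f(5) = 15
f(11) = 39
Sum = 45

45


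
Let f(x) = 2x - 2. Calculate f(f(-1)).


f(-1) = -4
f(-4) = -10

-10


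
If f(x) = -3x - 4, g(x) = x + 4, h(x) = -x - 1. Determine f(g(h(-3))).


h(-3) = 2
g(2) = 6
f(6) = -22

-22


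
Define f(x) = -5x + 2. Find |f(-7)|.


f(-7) = 37
|37| = 37

37


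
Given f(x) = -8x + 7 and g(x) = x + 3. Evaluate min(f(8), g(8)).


f(8) = -57
g(8) = 11
min = -57

-57


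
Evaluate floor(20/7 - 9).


20/7 = 2.8571
2.8571 - 9 = -6.1429
floor(-6.1429) = -7

-7


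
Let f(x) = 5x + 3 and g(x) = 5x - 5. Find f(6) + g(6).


58


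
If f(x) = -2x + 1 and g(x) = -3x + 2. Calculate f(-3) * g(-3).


f(-3) = 7
g(-3) = 11
Product = 77

77


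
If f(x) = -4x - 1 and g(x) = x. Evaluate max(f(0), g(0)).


f(0) = -1
g(0) = 0
max = 0

0


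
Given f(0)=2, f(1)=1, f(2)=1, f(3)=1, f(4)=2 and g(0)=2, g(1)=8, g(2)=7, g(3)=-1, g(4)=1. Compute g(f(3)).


f(3) = 1
g(1) = 8

8


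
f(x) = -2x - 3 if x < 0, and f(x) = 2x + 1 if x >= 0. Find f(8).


8 satisfies x >= 0
f(8) = 17

17


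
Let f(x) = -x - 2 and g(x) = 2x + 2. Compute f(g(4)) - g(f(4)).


f(g(4)) = -12
g(f(4)) = -10
Difference = -2

-2


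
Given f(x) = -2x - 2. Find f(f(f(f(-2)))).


f(-2) = 2
f(2) = -6
f(-6) = 10
f(10) = -22

-22


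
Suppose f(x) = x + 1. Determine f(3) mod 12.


f(3) = 4
4 mod 12 = 4

4


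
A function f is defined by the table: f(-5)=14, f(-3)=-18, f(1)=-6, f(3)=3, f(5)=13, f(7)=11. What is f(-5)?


Reading from the table at x = -5

14


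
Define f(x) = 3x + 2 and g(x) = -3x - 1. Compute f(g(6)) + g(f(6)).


f(g(6)) = -55
g(f(6)) = -61
Sum = -116

-116


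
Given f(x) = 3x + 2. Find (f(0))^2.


f(0) = 2
(2)^2 = 4

4


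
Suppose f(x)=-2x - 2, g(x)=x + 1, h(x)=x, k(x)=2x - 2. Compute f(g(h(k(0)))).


k(0) = -2
h(-2) = -2
g(-2) = -1
f(-1) = 0

0


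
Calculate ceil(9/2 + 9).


14


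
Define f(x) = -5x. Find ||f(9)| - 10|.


f(9) = -45
|-45| = 45
|45 - 10| = 35

35


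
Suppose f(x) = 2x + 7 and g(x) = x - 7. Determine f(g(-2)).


g(-2) = -9
f(-9) = -11

-11


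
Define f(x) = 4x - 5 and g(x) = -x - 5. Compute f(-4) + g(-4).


f(-4) = -21
g(-4) = -1
Sum = -22

-22


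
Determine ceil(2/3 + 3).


2/3 = 0.6667
0.6667 + 3 = 3.6667
ceil(3.6667) = 4

4


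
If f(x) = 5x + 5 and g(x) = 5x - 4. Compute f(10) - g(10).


9


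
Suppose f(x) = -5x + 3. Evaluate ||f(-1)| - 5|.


f(-1) = 8
|8| = 8
|8 - 5| = 3

3


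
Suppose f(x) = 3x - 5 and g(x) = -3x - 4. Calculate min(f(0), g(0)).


f(0) = -5
g(0) = -4
min = -5

-5


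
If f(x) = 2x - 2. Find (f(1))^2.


f(1) = 0
(0)^2 = 0

0


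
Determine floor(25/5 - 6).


25/5 = 5
5 - 6 = -1
floor(-1) = -1

-1


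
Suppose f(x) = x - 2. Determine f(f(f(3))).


f(3) = 1
f(1) = -1
f(-1) = -3

-3


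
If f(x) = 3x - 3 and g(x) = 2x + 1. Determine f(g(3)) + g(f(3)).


f(g(3)) = 18
g(f(3)) = 13
Sum = 31

31


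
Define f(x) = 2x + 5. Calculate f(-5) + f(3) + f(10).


f(-5) = -5
f(3) = 11
f(10) = 25
Sum = 31

31


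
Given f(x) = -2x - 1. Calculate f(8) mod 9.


f(8) = -17
-17 mod 9 = 1

1


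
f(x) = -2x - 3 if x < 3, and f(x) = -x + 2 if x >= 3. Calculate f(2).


2 satisfies x < 3
f(2) = -7

-7


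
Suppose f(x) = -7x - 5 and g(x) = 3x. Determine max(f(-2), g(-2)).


f(-2) = 9
g(-2) = -6
max = 9

9


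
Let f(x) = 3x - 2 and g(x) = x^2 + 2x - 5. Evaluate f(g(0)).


g(0) = -5
f(-5) = -17

-17


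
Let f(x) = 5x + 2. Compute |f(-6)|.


28


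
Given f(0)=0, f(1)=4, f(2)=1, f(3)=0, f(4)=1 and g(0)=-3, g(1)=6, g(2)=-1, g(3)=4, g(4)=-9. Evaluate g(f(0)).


-3


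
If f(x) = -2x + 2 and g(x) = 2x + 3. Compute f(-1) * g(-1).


f(-1) = 4
g(-1) = 1
Product = 4

4


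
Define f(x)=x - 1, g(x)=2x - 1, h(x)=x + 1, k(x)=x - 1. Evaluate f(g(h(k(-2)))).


k(-2) = -3
h(-3) = -2
g(-2) = -5
f(-5) = -6

-6


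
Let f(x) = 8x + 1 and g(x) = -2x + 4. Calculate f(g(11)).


g(11) = -18
f(-18) = -143

-143


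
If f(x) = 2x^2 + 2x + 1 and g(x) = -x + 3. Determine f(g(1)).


g(1) = 2
f(2) = 2*(2)^2 + 2*(2) + 1 = 13

13


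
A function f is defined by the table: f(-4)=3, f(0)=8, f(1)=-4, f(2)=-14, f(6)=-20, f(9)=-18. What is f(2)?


Reading from the table at x = 2

-14


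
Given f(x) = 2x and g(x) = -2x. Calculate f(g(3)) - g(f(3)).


f(g(3)) = -12
g(f(3)) = -12
Difference = 0

0


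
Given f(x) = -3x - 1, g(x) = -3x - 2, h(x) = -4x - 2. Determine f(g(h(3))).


-121


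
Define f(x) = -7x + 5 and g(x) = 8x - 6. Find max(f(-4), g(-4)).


f(-4) = 33
g(-4) = -38
max = 33

33


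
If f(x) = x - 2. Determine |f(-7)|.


f(-7) = -9
|-9| = 9

9


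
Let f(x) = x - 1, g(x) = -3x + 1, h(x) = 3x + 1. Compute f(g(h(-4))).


h(-4) = -11
g(-11) = 34
f(34) = 33

33


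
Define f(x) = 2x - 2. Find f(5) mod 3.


f(5) = 8
8 mod 3 = 2

2


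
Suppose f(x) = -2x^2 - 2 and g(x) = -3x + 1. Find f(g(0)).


-4


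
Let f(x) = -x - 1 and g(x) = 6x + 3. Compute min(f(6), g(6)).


f(6) = -7
g(6) = 39
min = -7

-7


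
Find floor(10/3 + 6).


10/3 = 3.3333
3.3333 + 6 = 9.3333
floor(9.3333) = 9

9


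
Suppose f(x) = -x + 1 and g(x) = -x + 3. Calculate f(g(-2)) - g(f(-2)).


-4


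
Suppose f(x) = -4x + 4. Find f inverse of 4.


Solve -4x + 4 = 4
x = (4 - 4) / (-4) = 0

0


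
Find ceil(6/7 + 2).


6/7 = 0.8571
0.8571 + 2 = 2.8571
ceil(2.8571) = 3

3


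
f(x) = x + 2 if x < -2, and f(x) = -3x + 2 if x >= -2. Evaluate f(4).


-10


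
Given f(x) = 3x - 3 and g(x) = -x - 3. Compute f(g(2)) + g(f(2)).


f(g(2)) = -18
g(f(2)) = -6
Sum = -24

-24


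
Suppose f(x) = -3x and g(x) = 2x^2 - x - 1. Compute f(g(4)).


g(4) = 27
f(27) = -81

-81


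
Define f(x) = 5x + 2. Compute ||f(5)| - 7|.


20


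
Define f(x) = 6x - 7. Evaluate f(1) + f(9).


f(1) = -1
f(9) = 47
Sum = 46

46


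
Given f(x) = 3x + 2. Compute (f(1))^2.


f(1) = 5
(5)^2 = 25

25


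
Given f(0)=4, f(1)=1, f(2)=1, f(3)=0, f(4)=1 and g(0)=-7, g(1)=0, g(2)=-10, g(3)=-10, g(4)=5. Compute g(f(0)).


f(0) = 4
g(4) = 5

5


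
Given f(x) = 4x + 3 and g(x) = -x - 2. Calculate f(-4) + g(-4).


-11


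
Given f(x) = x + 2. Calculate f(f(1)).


f(1) = 3
f(3) = 5

5


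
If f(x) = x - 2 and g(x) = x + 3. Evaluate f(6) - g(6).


f(6) = 4
g(6) = 9
Difference = -5

-5


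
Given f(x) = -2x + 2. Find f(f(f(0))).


6


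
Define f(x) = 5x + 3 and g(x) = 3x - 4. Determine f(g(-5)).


g(-5) = -19
f(-19) = -92

-92


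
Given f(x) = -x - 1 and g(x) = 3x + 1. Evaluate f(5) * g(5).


-96


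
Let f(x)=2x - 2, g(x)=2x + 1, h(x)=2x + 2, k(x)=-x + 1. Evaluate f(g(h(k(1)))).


k(1) = 0
h(0) = 2
g(2) = 5
f(5) = 8

8


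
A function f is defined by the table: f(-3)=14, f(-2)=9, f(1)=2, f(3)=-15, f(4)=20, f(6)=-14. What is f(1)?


Reading from the table at x = 1

2


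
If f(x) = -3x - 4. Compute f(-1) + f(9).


f(-1) = -1
f(9) = -31
Sum = -32

-32


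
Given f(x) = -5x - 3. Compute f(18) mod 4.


3


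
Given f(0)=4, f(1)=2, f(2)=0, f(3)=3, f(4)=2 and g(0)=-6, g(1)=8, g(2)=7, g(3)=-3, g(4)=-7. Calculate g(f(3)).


f(3) = 3
g(3) = -3

-3


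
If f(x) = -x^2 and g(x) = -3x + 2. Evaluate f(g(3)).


g(3) = -7
f(-7) = (-1)*(-7)^2 = -49

-49


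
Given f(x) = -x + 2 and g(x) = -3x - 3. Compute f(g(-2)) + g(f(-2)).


f(g(-2)) = -1
g(f(-2)) = -15
Sum = -16

-16


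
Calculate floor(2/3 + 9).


2/3 = 0.6667
0.6667 + 9 = 9.6667
floor(9.6667) = 9

9


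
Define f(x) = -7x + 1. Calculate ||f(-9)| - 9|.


f(-9) = 64
|64| = 64
|64 - 9| = 55

55


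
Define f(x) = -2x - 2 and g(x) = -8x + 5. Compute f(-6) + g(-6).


63


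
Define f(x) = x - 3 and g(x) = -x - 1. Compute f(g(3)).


g(3) = -4
f(-4) = -7

-7


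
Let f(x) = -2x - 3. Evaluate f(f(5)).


f(5) = -13
f(-13) = 23

23


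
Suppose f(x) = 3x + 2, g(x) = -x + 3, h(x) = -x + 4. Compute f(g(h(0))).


h(0) = 4
g(4) = -1
f(-1) = -1

-1


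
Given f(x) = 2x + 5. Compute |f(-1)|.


f(-1) = 3
|3| = 3

3


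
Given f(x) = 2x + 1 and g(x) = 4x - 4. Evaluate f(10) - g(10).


f(10) = 21
g(10) = 36
Difference = -15

-15


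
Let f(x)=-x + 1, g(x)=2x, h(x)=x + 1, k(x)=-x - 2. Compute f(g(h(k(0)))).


k(0) = -2
h(-2) = -1
g(-1) = -2
f(-2) = 3

3


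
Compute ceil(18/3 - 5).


18/3 = 6
6 - 5 = 1
ceil(1) = 1

1


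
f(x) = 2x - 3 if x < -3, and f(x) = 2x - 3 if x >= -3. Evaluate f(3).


3 satisfies x >= -3
f(3) = 3

3


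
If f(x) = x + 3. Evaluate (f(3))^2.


f(3) = 6
(6)^2 = 36

36


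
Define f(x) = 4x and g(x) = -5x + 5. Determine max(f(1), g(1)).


f(1) = 4
g(1) = 0
max = 4

4


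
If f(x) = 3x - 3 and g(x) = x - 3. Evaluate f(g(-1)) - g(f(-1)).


f(g(-1)) = -15
g(f(-1)) = -9
Difference = -6

-6


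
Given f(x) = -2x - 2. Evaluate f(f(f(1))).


f(1) = -4
f(-4) = 6
f(6) = -14

-14


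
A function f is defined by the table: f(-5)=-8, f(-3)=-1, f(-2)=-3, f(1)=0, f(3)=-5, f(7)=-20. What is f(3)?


Reading from the table at x = 3

-5


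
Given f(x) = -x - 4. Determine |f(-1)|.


f(-1) = -3
|-3| = 3

3


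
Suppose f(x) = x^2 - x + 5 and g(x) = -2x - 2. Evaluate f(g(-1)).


g(-1) = 0
f(0) = 1*(0)^2 - 1*(0) + 5 = 5

5


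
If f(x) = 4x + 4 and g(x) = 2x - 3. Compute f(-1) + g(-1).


f(-1) = 0
g(-1) = -5
Sum = -5

-5


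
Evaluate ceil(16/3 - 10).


16/3 = 5.3333
5.3333 - 10 = -4.6667
ceil(-4.6667) = -4

-4


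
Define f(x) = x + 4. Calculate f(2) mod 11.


f(2) = 6
6 mod 11 = 6

6


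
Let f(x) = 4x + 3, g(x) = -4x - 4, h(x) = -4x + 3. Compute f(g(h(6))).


h(6) = -21
g(-21) = 80
f(80) = 323

323


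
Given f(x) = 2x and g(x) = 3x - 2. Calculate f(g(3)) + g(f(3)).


f(g(3)) = 14
g(f(3)) = 16
Sum = 30

30


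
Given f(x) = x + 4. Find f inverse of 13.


Solve x + 4 = 13
x = (13 - 4) / 1 = 9

9


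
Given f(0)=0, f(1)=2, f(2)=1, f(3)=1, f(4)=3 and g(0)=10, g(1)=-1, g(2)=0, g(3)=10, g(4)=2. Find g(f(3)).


f(3) = 1
g(1) = -1

-1


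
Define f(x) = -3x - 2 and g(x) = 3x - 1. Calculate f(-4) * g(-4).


f(-4) = 10
g(-4) = -13
Product = -130

-130


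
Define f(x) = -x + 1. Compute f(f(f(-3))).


f(-3) = 4
f(4) = -3
f(-3) = 4

4


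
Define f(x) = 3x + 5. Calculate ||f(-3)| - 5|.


f(-3) = -4
|-4| = 4
|4 - 5| = 1

1


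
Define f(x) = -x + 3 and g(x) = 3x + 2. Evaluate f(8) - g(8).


f(8) = -5
g(8) = 26
Difference = -31

-31


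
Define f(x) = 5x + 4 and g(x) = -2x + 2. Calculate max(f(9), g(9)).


f(9) = 49
g(9) = -16
max = 49

49


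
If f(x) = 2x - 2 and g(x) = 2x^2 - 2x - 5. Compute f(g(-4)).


68


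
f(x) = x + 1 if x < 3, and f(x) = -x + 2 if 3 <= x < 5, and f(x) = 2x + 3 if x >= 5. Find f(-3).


-2


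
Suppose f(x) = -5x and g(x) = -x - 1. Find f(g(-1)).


0


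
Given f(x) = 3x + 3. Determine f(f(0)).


f(0) = 3
f(3) = 12

12


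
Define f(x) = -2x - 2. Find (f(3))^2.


64


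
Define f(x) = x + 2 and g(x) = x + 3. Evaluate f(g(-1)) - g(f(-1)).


f(g(-1)) = 4
g(f(-1)) = 4
Difference = 0

0


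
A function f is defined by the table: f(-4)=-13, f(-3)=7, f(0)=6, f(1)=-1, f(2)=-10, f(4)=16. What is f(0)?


Reading from the table at x = 0

6


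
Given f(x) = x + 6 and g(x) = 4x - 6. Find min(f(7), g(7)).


f(7) = 13
g(7) = 22
min = 13

13


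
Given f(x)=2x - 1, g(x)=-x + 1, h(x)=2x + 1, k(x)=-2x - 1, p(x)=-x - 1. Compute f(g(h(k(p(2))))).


-21


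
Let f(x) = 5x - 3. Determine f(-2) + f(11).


f(-2) = -13
f(11) = 52
Sum = 39

39


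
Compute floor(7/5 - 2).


7/5 = 1.4
1.4 - 2 = -0.6
floor(-0.6) = -1

-1


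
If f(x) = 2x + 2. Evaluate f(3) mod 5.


f(3) = 8
8 mod 5 = 3

3


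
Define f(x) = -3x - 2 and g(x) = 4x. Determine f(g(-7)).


82


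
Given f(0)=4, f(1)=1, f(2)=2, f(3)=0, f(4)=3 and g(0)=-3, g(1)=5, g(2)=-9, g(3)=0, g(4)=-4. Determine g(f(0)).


f(0) = 4
g(4) = -4

-4


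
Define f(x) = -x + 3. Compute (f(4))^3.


-1


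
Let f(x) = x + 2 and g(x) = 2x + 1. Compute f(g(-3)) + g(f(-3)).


f(g(-3)) = -3
g(f(-3)) = -1
Sum = -4

-4


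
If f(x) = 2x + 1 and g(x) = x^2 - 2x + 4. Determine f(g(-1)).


g(-1) = 7
f(7) = 15

15


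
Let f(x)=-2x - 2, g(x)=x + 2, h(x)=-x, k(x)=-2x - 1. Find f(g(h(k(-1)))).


k(-1) = 1
h(1) = -1
g(-1) = 1
f(1) = -4

-4


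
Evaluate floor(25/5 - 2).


3


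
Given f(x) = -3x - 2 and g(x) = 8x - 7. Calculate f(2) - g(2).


f(2) = -8
g(2) = 9
Difference = -17

-17


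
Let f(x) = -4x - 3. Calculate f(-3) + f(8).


f(-3) = 9
f(8) = -35
Sum = -26

-26


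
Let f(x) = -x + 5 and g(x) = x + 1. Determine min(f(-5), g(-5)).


f(-5) = 10
g(-5) = -4
min = -4

-4


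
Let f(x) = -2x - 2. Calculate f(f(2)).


f(2) = -6
f(-6) = 10

10


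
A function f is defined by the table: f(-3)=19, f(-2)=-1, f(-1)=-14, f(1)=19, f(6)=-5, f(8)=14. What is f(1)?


19


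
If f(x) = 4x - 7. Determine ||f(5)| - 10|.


f(5) = 13
|13| = 13
|13 - 10| = 3

3


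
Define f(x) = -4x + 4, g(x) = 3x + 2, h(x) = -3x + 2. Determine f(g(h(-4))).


h(-4) = 14
g(14) = 44
f(44) = -172

-172


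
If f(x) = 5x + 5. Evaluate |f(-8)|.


f(-8) = -35
|-35| = 35

35


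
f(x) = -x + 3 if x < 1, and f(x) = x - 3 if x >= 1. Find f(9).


6


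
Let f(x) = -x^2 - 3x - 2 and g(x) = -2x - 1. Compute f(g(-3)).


g(-3) = 5
f(5) = (-1)*(5)^2 - 3*(5) - 2 = -42

-42


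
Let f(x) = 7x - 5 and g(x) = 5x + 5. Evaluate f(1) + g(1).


f(1) = 2
g(1) = 10
Sum = 12

12


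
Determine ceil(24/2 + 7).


24/2 = 12
12 + 7 = 19
ceil(19) = 19

19


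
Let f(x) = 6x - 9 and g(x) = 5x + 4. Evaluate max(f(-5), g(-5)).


f(-5) = -39
g(-5) = -21
max = -21

-21


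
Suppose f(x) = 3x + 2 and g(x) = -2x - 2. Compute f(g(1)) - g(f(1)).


f(g(1)) = -10
g(f(1)) = -12
Difference = 2

2


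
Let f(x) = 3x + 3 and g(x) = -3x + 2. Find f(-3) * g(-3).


f(-3) = -6
g(-3) = 11
Product = -66

-66


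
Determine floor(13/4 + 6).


13/4 = 3.25
3.25 + 6 = 9.25
floor(9.25) = 9

9


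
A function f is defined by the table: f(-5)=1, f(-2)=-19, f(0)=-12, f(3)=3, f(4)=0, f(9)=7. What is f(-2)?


Reading from the table at x = -2

-19


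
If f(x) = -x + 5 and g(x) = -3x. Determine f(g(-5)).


-10


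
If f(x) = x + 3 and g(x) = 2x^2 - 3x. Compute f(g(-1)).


g(-1) = 5
f(5) = 8

8


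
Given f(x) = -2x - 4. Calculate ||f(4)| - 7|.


f(4) = -12
|-12| = 12
|12 - 7| = 5

5


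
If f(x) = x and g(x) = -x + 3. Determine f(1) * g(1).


f(1) = 1
g(1) = 2
Product = 2

2


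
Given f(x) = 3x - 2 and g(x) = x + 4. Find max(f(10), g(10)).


f(10) = 28
g(10) = 14
max = 28

28


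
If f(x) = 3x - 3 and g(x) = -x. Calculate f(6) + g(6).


f(6) = 15
g(6) = -6
Sum = 9

9


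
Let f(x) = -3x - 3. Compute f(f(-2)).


f(-2) = 3
f(3) = -12

-12


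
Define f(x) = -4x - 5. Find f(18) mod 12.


f(18) = -77
-77 mod 12 = 7

7


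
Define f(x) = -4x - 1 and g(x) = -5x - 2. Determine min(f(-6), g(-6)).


23


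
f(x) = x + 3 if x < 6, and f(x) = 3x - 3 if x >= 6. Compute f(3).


3 satisfies x < 6
f(3) = 6

6


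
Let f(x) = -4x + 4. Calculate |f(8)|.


f(8) = -28
|-28| = 28

28


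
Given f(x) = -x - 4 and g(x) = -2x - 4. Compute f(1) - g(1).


f(1) = -5
g(1) = -6
Difference = 1

1


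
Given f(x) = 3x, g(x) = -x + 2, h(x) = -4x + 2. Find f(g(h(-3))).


h(-3) = 14
g(14) = -12
f(-12) = -36

-36


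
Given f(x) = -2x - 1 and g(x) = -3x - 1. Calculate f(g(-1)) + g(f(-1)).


f(g(-1)) = -5
g(f(-1)) = -4
Sum = -9

-9


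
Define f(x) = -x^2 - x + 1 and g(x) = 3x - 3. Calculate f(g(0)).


g(0) = -3
f(-3) = (-1)*(-3)^2 - 1*(-3) + 1 = -5

-5


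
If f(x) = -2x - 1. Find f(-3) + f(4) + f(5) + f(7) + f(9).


f(-3) = 5
f(4) = -9
f(5) = -11
f(7) = -15
f(9) = -19
Sum = -49

-49


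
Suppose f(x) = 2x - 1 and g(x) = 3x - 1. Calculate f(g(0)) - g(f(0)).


1


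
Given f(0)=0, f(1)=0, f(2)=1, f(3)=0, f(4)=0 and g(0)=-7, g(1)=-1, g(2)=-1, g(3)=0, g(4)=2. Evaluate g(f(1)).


f(1) = 0
g(0) = -7

-7


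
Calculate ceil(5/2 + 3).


6


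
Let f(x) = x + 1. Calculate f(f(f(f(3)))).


f(3) = 4
f(4) = 5
f(5) = 6
f(6) = 7

7


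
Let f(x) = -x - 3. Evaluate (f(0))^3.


f(0) = -3
(-3)^3 = -27

-27


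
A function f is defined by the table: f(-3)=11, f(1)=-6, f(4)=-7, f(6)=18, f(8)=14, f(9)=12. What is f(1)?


-6


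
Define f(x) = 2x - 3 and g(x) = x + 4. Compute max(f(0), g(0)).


f(0) = -3
g(0) = 4
max = 4

4


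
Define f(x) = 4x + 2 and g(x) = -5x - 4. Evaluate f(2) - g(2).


f(2) = 10
g(2) = -14
Difference = 24

24


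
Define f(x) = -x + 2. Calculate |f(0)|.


f(0) = 2
|2| = 2

2


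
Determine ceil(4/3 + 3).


4/3 = 1.3333
1.3333 + 3 = 4.3333
ceil(4.3333) = 5

5


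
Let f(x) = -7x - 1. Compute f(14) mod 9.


0


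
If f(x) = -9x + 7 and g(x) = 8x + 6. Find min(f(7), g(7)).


f(7) = -56
g(7) = 62
min = -56

-56


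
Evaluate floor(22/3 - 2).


22/3 = 7.3333
7.3333 - 2 = 5.3333
floor(5.3333) = 5

5


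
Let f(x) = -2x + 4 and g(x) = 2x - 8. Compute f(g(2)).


g(2) = -4
f(-4) = 12

12


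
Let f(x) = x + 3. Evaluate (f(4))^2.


f(4) = 7
(7)^2 = 49

49


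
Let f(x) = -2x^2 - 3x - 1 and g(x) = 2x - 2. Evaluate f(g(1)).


g(1) = 0
f(0) = (-2)*(0)^2 - 3*(0) - 1 = -1

-1


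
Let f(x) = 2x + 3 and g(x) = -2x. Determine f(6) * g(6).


f(6) = 15
g(6) = -12
Product = -180

-180


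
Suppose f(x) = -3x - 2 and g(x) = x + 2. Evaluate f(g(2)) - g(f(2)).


f(g(2)) = -14
g(f(2)) = -6
Difference = -8

-8


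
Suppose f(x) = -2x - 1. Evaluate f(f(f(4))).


f(4) = -9
f(-9) = 17
f(17) = -35

-35


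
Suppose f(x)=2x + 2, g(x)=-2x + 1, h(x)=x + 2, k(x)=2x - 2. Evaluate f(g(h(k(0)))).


4


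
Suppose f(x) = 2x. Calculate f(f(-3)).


f(-3) = -6
f(-6) = -12

-12


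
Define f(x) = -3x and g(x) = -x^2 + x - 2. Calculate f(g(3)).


g(3) = -8
f(-8) = 24

24


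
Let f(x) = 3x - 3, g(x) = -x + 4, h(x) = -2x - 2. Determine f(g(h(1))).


h(1) = -4
g(-4) = 8
f(8) = 21

21


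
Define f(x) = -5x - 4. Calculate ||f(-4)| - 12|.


f(-4) = 16
|16| = 16
|16 - 12| = 4

4


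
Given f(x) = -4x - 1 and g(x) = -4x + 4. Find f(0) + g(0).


f(0) = -1
g(0) = 4
Sum = 3

3


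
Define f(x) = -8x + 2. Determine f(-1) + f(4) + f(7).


-74


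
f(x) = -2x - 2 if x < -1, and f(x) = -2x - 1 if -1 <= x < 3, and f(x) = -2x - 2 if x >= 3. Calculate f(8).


8 satisfies x >= 3
f(8) = -18

-18


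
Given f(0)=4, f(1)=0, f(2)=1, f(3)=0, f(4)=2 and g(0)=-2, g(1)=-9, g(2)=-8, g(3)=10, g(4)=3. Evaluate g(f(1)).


-2


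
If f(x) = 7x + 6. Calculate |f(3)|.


f(3) = 27
|27| = 27

27


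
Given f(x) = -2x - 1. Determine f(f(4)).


f(4) = -9
f(-9) = 17

17


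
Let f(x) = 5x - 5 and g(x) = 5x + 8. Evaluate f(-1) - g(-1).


-13


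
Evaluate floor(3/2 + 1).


2


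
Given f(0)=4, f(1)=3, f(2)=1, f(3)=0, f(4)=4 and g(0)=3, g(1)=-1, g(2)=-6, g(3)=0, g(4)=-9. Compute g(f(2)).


f(2) = 1
g(1) = -1

-1


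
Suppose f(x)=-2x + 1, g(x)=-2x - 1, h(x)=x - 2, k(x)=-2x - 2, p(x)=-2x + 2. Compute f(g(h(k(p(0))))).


p(0) = 2
k(2) = -6
h(-6) = -8
g(-8) = 15
f(15) = -29

-29


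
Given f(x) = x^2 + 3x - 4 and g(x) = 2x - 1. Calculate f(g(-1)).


g(-1) = -3
f(-3) = 1*(-3)^2 + 3*(-3) - 4 = -4

-4


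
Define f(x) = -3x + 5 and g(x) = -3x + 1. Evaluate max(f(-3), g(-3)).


f(-3) = 14
g(-3) = 10
max = 14

14


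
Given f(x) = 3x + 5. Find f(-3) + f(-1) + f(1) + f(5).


f(-3) = -4
f(-1) = 2
f(1) = 8
f(5) = 20
Sum = 26

26


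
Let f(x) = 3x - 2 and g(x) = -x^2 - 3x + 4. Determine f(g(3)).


g(3) = -14
f(-14) = -44

-44


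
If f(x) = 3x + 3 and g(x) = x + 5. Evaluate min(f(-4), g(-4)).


f(-4) = -9
g(-4) = 1
min = -9

-9


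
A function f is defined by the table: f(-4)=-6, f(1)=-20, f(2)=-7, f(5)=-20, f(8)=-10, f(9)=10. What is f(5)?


Reading from the table at x = 5

-20


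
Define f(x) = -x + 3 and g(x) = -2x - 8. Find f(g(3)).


g(3) = -14
f(-14) = 17

17


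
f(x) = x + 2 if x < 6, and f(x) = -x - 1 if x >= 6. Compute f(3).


3 satisfies x < 6
f(3) = 5

5


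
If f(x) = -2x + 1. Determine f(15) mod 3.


f(15) = -29
-29 mod 3 = 1

1


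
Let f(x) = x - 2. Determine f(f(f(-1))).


f(-1) = -3
f(-3) = -5
f(-5) = -7

-7


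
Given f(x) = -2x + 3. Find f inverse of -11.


7


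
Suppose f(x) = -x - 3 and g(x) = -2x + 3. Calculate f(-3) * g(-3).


f(-3) = 0
g(-3) = 9
Product = 0

0


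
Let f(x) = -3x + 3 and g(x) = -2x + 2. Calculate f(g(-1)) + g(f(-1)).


f(g(-1)) = -9
g(f(-1)) = -10
Sum = -19

-19


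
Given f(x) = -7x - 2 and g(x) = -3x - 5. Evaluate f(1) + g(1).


-17


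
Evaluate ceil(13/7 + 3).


13/7 = 1.8571
1.8571 + 3 = 4.8571
ceil(4.8571) = 5

5


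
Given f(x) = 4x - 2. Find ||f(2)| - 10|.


4


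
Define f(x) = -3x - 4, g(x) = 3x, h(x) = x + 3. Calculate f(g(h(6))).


-85


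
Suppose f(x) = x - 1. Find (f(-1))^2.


f(-1) = -2
(-2)^2 = 4

4


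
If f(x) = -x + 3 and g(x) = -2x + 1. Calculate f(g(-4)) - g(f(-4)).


f(g(-4)) = -6
g(f(-4)) = -13
Difference = 7

7


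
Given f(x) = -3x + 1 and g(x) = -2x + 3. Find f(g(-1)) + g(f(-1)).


f(g(-1)) = -14
g(f(-1)) = -5
Sum = -19

-19


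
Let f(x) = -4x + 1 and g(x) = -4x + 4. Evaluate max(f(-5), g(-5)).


f(-5) = 21
g(-5) = 24
max = 24

24


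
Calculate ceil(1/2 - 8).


1/2 = 0.5
0.5 - 8 = -7.5
ceil(-7.5) = -7

-7


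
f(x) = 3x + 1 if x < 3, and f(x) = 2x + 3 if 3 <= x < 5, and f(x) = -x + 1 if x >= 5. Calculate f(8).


8 satisfies x >= 5
f(8) = -7

-7


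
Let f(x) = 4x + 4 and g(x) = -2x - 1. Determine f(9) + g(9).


f(9) = 40
g(9) = -19
Sum = 21

21


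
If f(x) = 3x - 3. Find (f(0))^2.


f(0) = -3
(-3)^2 = 9

9


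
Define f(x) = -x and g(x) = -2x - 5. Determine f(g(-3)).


g(-3) = 1
f(1) = -1

-1


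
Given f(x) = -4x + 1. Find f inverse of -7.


Solve -4x + 1 = -7
x = (-7 - 1) / (-4) = 2

2


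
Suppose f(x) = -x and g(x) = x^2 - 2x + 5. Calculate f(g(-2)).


g(-2) = 13
f(13) = -13

-13


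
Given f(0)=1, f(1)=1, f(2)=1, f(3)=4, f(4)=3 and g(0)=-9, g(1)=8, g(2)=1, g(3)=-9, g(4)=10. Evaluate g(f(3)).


f(3) = 4
g(4) = 10

10


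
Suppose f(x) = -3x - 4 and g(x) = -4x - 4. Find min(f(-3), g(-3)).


f(-3) = 5
g(-3) = 8
min = 5

5


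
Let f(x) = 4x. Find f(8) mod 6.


2


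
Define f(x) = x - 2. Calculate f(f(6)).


f(6) = 4
f(4) = 2

2


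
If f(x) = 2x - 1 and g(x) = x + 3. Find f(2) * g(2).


f(2) = 3
g(2) = 5
Product = 15

15


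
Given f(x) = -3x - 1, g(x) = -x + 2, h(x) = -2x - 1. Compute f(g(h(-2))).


h(-2) = 3
g(3) = -1
f(-1) = 2

2


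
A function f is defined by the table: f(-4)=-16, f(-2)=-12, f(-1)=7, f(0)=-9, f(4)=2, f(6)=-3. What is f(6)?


Reading from the table at x = 6

-3


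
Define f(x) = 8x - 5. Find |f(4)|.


f(4) = 27
|27| = 27

27


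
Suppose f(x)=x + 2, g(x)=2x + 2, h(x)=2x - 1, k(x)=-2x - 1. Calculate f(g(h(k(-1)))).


6


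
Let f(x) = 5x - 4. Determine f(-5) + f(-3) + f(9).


f(-5) = -29
f(-3) = -19
f(9) = 41
Sum = -7

-7


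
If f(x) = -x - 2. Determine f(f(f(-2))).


f(-2) = 0
f(0) = -2
f(-2) = 0

0


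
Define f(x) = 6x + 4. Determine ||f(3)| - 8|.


14


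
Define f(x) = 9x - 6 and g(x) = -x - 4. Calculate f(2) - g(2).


f(2) = 12
g(2) = -6
Difference = 18

18


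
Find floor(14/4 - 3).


0


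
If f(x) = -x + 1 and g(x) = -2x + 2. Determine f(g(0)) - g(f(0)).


f(g(0)) = -1
g(f(0)) = 0
Difference = -1

-1


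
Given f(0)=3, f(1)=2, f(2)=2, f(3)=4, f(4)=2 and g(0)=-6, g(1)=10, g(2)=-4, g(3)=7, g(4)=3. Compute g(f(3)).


f(3) = 4
g(4) = 3

3


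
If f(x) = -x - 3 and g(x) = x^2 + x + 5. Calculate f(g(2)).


g(2) = 11
f(11) = -14

-14


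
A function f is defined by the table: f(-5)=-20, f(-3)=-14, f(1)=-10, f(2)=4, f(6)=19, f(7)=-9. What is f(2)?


4


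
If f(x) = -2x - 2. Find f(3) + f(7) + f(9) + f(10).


f(3) = -8
f(7) = -16
f(9) = -20
f(10) = -22
Sum = -66

-66


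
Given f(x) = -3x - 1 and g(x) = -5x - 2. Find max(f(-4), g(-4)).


f(-4) = 11
g(-4) = 18
max = 18

18


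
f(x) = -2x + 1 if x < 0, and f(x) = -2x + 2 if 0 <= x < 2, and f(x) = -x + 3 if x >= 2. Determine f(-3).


-3 satisfies x < 0
f(-3) = 7

7


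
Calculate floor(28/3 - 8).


28/3 = 9.3333
9.3333 - 8 = 1.3333
floor(1.3333) = 1

1


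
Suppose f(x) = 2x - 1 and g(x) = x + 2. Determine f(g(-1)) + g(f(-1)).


0


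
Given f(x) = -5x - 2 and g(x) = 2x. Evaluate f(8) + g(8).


-26


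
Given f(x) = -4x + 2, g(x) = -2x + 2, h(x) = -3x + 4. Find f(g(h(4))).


h(4) = -8
g(-8) = 18
f(18) = -70

-70


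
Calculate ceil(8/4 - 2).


0


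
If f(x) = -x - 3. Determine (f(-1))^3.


f(-1) = -2
(-2)^3 = -8

-8


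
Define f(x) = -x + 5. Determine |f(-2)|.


f(-2) = 7
|7| = 7

7


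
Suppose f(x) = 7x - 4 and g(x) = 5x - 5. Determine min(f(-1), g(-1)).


-11


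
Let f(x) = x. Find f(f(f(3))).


3


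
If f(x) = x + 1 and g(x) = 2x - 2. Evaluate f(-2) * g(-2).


f(-2) = -1
g(-2) = -6
Product = 6

6


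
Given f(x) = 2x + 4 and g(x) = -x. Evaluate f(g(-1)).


g(-1) = 1
f(1) = 6

6


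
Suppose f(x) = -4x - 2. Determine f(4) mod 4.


f(4) = -18
-18 mod 4 = 2

2


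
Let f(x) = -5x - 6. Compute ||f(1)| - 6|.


f(1) = -11
|-11| = 11
|11 - 6| = 5

5


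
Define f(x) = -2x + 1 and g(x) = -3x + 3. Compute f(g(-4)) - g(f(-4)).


f(g(-4)) = -29
g(f(-4)) = -24
Difference = -5

-5


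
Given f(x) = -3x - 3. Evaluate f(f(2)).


24


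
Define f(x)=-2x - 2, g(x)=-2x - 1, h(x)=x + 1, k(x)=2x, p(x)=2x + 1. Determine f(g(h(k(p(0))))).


p(0) = 1
k(1) = 2
h(2) = 3
g(3) = -7
f(-7) = 12

12


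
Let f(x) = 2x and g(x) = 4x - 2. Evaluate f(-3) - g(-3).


f(-3) = -6
g(-3) = -14
Difference = 8

8


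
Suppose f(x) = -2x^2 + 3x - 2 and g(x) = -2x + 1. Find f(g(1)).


g(1) = -1
f(-1) = (-2)*(-1)^2 + 3*(-1) - 2 = -7

-7


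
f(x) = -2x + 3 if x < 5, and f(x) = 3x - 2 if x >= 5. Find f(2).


-1


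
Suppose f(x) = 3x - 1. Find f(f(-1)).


f(-1) = -4
f(-4) = -13

-13


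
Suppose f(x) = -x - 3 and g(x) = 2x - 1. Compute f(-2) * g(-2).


5


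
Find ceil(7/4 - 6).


7/4 = 1.75
1.75 - 6 = -4.25
ceil(-4.25) = -4

-4


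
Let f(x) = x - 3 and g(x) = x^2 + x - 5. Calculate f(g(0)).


g(0) = -5
f(-5) = -8

-8


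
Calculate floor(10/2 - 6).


10/2 = 5
5 - 6 = -1
floor(-1) = -1

-1


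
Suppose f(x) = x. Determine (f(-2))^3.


f(-2) = -2
(-2)^3 = -8

-8


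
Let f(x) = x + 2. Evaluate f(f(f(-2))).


f(-2) = 0
f(0) = 2
f(2) = 4

4


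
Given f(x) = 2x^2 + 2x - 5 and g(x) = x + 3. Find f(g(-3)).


g(-3) = 0
f(0) = 2*(0)^2 + 2*(0) - 5 = -5

-5


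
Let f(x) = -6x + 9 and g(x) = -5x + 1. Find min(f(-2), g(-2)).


f(-2) = 21
g(-2) = 11
min = 11

11


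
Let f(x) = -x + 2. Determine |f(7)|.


f(7) = -5
|-5| = 5

5


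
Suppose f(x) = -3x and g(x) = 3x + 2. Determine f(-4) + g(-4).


2


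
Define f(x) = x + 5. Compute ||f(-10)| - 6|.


f(-10) = -5
|-5| = 5
|5 - 6| = 1

1


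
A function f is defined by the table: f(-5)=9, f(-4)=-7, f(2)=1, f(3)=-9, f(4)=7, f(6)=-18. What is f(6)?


Reading from the table at x = 6

-18


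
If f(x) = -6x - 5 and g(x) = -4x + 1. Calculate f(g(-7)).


g(-7) = 29
f(29) = -179

-179


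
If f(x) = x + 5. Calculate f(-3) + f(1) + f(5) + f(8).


31


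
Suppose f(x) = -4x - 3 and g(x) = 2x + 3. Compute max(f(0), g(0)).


f(0) = -3
g(0) = 3
max = 3

3


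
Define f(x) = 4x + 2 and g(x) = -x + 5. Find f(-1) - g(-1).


f(-1) = -2
g(-1) = 6
Difference = -8

-8


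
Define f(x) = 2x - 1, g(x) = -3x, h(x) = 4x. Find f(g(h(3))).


h(3) = 12
g(12) = -36
f(-36) = -73

-73


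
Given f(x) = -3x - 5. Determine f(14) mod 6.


f(14) = -47
-47 mod 6 = 1

1


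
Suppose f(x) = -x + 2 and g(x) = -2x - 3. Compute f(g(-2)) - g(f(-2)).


f(g(-2)) = 1
g(f(-2)) = -11
Difference = 12

12


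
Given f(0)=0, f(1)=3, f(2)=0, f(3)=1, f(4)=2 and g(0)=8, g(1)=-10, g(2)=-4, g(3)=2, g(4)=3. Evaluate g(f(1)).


2


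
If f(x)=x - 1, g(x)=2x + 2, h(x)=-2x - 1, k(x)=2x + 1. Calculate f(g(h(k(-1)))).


k(-1) = -1
h(-1) = 1
g(1) = 4
f(4) = 3

3


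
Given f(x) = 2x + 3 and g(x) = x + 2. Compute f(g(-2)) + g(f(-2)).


4


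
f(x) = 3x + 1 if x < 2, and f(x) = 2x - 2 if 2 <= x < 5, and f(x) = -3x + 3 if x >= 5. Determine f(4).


4 satisfies 2 <= x < 5
f(4) = 6

6


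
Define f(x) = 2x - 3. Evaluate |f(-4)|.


f(-4) = -11
|-11| = 11

11


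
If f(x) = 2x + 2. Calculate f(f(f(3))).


f(3) = 8
f(8) = 18
f(18) = 38

38


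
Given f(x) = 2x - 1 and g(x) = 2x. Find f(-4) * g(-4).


f(-4) = -9
g(-4) = -8
Product = 72

72


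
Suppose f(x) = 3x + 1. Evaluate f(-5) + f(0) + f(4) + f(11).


f(-5) = -14
f(0) = 1
f(4) = 13
f(11) = 34
Sum = 34

34


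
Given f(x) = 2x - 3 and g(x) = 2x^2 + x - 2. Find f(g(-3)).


g(-3) = 13
f(13) = 23

23


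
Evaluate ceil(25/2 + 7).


25/2 = 12.5
12.5 + 7 = 19.5
ceil(19.5) = 20

20


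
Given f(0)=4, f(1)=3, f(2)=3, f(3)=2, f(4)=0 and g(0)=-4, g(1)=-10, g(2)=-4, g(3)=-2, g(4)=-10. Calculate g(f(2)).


f(2) = 3
g(3) = -2

-2


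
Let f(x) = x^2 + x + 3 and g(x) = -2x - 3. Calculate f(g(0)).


g(0) = -3
f(-3) = 1*(-3)^2 + 1*(-3) + 3 = 9

9


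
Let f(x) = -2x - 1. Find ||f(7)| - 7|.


8


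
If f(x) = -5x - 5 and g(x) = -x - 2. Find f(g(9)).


50


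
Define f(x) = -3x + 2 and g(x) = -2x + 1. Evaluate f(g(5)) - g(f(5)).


2


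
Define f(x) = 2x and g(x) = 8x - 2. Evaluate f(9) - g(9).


f(9) = 18
g(9) = 70
Difference = -52

-52


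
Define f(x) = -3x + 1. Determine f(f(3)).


25


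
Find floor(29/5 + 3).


29/5 = 5.8
5.8 + 3 = 8.8
floor(8.8) = 8

8


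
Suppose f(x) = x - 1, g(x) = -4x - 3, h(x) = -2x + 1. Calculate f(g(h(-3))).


h(-3) = 7
g(7) = -31
f(-31) = -32

-32


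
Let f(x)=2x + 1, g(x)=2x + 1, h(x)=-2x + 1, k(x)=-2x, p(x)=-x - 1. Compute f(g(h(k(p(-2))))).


p(-2) = 1
k(1) = -2
h(-2) = 5
g(5) = 11
f(11) = 23

23


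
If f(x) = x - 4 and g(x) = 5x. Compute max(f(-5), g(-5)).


f(-5) = -9
g(-5) = -25
max = -9

-9


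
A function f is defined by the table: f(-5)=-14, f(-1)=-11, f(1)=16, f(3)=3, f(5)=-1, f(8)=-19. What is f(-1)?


Reading from the table at x = -1

-11


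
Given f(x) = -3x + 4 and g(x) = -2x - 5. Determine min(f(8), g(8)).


f(8) = -20
g(8) = -21
min = -21

-21


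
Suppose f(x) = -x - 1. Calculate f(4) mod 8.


f(4) = -5
-5 mod 8 = 3

3


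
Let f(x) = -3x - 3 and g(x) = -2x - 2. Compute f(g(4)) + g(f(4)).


f(g(4)) = 27
g(f(4)) = 28
Sum = 55

55


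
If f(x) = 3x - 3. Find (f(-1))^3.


f(-1) = -6
(-6)^3 = -216

-216


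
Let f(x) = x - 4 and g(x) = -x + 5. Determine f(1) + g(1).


f(1) = -3
g(1) = 4
Sum = 1

1


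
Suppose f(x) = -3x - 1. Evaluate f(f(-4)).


-34


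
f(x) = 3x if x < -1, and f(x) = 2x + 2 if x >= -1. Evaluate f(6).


6 satisfies x >= -1
f(6) = 14

14


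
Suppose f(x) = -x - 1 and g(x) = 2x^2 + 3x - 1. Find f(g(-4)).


g(-4) = 19
f(19) = -20

-20


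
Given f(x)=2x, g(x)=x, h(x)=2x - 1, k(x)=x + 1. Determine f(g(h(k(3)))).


k(3) = 4
h(4) = 7
g(7) = 7
f(7) = 14

14


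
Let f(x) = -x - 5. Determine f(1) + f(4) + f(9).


f(1) = -6
f(4) = -9
f(9) = -14
Sum = -29

-29


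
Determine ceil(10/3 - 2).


10/3 = 3.3333
3.3333 - 2 = 1.3333
ceil(1.3333) = 2

2


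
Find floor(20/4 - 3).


20/4 = 5
5 - 3 = 2
floor(2) = 2

2


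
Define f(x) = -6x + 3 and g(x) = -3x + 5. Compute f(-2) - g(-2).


f(-2) = 15
g(-2) = 11
Difference = 4

4


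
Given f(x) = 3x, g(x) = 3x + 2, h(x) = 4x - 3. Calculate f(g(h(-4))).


h(-4) = -19
g(-19) = -55
f(-55) = -165

-165


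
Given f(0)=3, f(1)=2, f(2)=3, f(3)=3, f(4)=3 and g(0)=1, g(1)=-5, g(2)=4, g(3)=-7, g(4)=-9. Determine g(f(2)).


f(2) = 3
g(3) = -7

-7


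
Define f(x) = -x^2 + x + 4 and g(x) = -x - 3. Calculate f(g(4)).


g(4) = -7
f(-7) = (-1)*(-7)^2 + 1*(-7) + 4 = -52

-52


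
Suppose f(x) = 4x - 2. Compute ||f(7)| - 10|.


f(7) = 26
|26| = 26
|26 - 10| = 16

16


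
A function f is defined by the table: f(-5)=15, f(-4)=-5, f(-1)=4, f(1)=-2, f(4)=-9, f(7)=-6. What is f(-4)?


Reading from the table at x = -4

-5


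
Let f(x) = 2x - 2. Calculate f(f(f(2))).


f(2) = 2
f(2) = 2
f(2) = 2

2


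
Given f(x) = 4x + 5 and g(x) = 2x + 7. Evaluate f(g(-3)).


9


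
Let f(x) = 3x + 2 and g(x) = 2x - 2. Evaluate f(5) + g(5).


25


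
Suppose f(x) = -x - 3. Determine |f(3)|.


6


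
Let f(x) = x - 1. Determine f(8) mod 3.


f(8) = 7
7 mod 3 = 1

1


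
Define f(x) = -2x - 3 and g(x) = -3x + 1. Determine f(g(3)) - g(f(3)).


f(g(3)) = 13
g(f(3)) = 28
Difference = -15

-15


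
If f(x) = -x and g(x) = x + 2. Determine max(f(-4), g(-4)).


f(-4) = 4
g(-4) = -2
max = 4

4


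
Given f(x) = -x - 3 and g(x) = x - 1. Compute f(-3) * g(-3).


f(-3) = 0
g(-3) = -4
Product = 0

0


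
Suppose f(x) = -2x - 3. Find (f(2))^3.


f(2) = -7
(-7)^3 = -343

-343


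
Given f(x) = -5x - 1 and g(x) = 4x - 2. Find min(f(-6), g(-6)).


f(-6) = 29
g(-6) = -26
min = -26

-26


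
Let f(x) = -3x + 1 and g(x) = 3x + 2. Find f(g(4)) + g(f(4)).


-72


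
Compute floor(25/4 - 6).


25/4 = 6.25
6.25 - 6 = 0.25
floor(0.25) = 0

0


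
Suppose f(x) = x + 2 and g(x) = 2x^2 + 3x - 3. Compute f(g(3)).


g(3) = 24
f(24) = 26

26


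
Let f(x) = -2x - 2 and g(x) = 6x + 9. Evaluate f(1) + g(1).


f(1) = -4
g(1) = 15
Sum = 11

11


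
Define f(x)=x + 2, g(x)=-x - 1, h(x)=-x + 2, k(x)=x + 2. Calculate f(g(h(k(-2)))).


k(-2) = 0
h(0) = 2
g(2) = -3
f(-3) = -1

-1


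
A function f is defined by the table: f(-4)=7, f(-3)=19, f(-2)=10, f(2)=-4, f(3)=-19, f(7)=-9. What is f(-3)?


Reading from the table at x = -3

19


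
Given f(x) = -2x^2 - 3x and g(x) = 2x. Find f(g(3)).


g(3) = 6
f(6) = (-2)*(6)^2 - 3*(6) = -90

-90


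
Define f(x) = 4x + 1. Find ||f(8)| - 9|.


f(8) = 33
|33| = 33
|33 - 9| = 24

24


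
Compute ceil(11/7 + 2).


11/7 = 1.5714
1.5714 + 2 = 3.5714
ceil(3.5714) = 4

4


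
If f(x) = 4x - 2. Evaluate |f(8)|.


f(8) = 30
|30| = 30

30


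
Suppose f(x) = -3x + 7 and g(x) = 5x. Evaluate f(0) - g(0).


7


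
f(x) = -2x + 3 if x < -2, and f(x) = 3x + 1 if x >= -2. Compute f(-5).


-5 satisfies x < -2
f(-5) = 13

13


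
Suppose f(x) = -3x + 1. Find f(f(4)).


f(4) = -11
f(-11) = 34

34


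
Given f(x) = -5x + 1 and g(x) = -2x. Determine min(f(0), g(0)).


f(0) = 1
g(0) = 0
min = 0

0


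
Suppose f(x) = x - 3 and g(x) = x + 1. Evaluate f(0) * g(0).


f(0) = -3
g(0) = 1
Product = -3

-3


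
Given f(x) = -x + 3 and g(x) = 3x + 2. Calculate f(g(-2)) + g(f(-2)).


f(g(-2)) = 7
g(f(-2)) = 17
Sum = 24

24


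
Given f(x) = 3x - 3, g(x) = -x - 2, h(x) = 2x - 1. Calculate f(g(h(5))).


h(5) = 9
g(9) = -11
f(-11) = -36

-36


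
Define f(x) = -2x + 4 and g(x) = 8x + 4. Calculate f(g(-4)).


g(-4) = -28
f(-28) = 60

60


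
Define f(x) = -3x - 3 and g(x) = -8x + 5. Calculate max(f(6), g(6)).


f(6) = -21
g(6) = -43
max = -21

-21


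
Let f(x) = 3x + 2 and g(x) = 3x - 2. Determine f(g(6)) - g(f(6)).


-8


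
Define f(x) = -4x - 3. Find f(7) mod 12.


5


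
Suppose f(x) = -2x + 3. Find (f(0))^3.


f(0) = 3
(3)^3 = 27

27


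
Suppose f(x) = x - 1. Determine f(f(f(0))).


-3


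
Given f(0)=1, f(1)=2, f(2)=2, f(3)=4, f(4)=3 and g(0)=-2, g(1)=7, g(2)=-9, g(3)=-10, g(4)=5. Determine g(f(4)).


-10


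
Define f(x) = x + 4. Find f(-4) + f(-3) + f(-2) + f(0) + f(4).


f(-4) = 0
f(-3) = 1
f(-2) = 2
f(0) = 4
f(4) = 8
Sum = 15

15


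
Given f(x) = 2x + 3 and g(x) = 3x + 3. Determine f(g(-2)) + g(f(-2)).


f(g(-2)) = -3
g(f(-2)) = 0
Sum = -3

-3


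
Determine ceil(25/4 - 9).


25/4 = 6.25
6.25 - 9 = -2.75
ceil(-2.75) = -2

-2


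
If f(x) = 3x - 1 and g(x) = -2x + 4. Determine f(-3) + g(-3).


f(-3) = -10
g(-3) = 10
Sum = 0

0


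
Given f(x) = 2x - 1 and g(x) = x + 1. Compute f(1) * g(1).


f(1) = 1
g(1) = 2
Product = 2

2


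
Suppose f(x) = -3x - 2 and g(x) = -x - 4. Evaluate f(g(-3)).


g(-3) = -1
f(-1) = 1

1


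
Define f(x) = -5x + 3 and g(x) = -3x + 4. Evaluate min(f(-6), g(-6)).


f(-6) = 33
g(-6) = 22
min = 22

22


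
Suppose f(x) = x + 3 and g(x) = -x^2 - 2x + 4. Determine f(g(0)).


g(0) = 4
f(4) = 7

7


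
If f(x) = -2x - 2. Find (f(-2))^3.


f(-2) = 2
(2)^3 = 8

8


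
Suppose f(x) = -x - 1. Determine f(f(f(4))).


f(4) = -5
f(-5) = 4
f(4) = -5

-5


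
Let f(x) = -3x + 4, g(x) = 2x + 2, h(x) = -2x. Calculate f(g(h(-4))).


h(-4) = 8
g(8) = 18
f(18) = -50

-50


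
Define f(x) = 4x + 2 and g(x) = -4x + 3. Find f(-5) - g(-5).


f(-5) = -18
g(-5) = 23
Difference = -41

-41


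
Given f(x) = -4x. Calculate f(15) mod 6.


f(15) = -60
-60 mod 6 = 0

0


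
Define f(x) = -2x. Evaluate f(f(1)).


f(1) = -2
f(-2) = 4

4


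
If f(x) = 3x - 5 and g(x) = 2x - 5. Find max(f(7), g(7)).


f(7) = 16
g(7) = 9
max = 16

16


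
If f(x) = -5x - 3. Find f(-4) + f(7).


f(-4) = 17
f(7) = -38
Sum = -21

-21


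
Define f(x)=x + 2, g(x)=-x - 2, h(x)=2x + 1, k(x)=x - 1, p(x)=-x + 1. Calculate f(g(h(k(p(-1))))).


p(-1) = 2
k(2) = 1
h(1) = 3
g(3) = -5
f(-5) = -3

-3


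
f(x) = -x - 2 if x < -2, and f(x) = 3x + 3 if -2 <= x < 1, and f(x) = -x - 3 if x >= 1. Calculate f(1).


1 satisfies x >= 1
f(1) = -4

-4


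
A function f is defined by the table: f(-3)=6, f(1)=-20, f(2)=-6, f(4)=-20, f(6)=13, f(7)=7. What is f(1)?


Reading from the table at x = 1

-20


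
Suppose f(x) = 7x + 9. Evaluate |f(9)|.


f(9) = 72
|72| = 72

72


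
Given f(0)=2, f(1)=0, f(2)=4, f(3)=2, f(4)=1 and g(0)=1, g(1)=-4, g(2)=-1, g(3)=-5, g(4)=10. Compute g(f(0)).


-1


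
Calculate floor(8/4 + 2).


8/4 = 2
2 + 2 = 4
floor(4) = 4

4


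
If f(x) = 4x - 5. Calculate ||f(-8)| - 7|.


f(-8) = -37
|-37| = 37
|37 - 7| = 30

30
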